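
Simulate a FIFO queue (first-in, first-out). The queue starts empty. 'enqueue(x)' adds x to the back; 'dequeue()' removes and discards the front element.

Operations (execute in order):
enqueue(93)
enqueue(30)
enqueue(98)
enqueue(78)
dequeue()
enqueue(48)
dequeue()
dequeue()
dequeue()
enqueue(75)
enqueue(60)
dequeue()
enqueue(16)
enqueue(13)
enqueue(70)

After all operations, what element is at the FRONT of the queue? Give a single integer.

enqueue(93): queue = [93]
enqueue(30): queue = [93, 30]
enqueue(98): queue = [93, 30, 98]
enqueue(78): queue = [93, 30, 98, 78]
dequeue(): queue = [30, 98, 78]
enqueue(48): queue = [30, 98, 78, 48]
dequeue(): queue = [98, 78, 48]
dequeue(): queue = [78, 48]
dequeue(): queue = [48]
enqueue(75): queue = [48, 75]
enqueue(60): queue = [48, 75, 60]
dequeue(): queue = [75, 60]
enqueue(16): queue = [75, 60, 16]
enqueue(13): queue = [75, 60, 16, 13]
enqueue(70): queue = [75, 60, 16, 13, 70]

Answer: 75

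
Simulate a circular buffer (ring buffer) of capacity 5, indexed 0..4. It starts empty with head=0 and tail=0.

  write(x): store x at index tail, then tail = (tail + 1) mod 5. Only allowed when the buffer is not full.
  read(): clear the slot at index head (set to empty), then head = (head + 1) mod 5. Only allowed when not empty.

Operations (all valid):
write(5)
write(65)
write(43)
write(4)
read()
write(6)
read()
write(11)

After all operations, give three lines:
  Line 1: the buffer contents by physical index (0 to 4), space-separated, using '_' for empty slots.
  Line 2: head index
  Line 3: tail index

Answer: 11 _ 43 4 6
2
1

Derivation:
write(5): buf=[5 _ _ _ _], head=0, tail=1, size=1
write(65): buf=[5 65 _ _ _], head=0, tail=2, size=2
write(43): buf=[5 65 43 _ _], head=0, tail=3, size=3
write(4): buf=[5 65 43 4 _], head=0, tail=4, size=4
read(): buf=[_ 65 43 4 _], head=1, tail=4, size=3
write(6): buf=[_ 65 43 4 6], head=1, tail=0, size=4
read(): buf=[_ _ 43 4 6], head=2, tail=0, size=3
write(11): buf=[11 _ 43 4 6], head=2, tail=1, size=4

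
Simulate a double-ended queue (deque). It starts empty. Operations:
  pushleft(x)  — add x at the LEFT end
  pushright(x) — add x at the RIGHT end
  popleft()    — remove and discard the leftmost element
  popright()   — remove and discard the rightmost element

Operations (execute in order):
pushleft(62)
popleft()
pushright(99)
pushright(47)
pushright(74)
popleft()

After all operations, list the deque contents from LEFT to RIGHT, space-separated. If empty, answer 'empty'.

pushleft(62): [62]
popleft(): []
pushright(99): [99]
pushright(47): [99, 47]
pushright(74): [99, 47, 74]
popleft(): [47, 74]

Answer: 47 74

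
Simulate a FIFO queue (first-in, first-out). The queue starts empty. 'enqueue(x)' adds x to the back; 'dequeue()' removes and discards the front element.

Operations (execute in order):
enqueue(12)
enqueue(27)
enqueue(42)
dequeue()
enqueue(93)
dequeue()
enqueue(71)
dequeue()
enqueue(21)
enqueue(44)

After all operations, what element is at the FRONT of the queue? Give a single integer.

enqueue(12): queue = [12]
enqueue(27): queue = [12, 27]
enqueue(42): queue = [12, 27, 42]
dequeue(): queue = [27, 42]
enqueue(93): queue = [27, 42, 93]
dequeue(): queue = [42, 93]
enqueue(71): queue = [42, 93, 71]
dequeue(): queue = [93, 71]
enqueue(21): queue = [93, 71, 21]
enqueue(44): queue = [93, 71, 21, 44]

Answer: 93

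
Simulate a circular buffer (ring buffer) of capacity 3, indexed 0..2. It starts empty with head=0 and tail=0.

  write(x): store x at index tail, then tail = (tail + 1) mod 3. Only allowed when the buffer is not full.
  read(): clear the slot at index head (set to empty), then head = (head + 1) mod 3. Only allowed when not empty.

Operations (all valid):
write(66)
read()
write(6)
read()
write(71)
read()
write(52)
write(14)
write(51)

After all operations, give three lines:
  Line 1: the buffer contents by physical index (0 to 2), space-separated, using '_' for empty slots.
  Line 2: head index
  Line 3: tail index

Answer: 52 14 51
0
0

Derivation:
write(66): buf=[66 _ _], head=0, tail=1, size=1
read(): buf=[_ _ _], head=1, tail=1, size=0
write(6): buf=[_ 6 _], head=1, tail=2, size=1
read(): buf=[_ _ _], head=2, tail=2, size=0
write(71): buf=[_ _ 71], head=2, tail=0, size=1
read(): buf=[_ _ _], head=0, tail=0, size=0
write(52): buf=[52 _ _], head=0, tail=1, size=1
write(14): buf=[52 14 _], head=0, tail=2, size=2
write(51): buf=[52 14 51], head=0, tail=0, size=3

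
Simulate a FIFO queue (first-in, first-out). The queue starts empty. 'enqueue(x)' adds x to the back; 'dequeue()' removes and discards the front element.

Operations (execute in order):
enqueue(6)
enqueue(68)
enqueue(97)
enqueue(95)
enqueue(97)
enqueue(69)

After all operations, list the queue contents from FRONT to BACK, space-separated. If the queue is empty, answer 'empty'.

enqueue(6): [6]
enqueue(68): [6, 68]
enqueue(97): [6, 68, 97]
enqueue(95): [6, 68, 97, 95]
enqueue(97): [6, 68, 97, 95, 97]
enqueue(69): [6, 68, 97, 95, 97, 69]

Answer: 6 68 97 95 97 69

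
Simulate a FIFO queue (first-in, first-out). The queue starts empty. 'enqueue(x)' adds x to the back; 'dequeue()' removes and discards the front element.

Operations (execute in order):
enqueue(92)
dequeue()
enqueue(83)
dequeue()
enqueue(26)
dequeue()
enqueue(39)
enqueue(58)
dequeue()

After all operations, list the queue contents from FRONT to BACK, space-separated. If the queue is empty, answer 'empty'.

enqueue(92): [92]
dequeue(): []
enqueue(83): [83]
dequeue(): []
enqueue(26): [26]
dequeue(): []
enqueue(39): [39]
enqueue(58): [39, 58]
dequeue(): [58]

Answer: 58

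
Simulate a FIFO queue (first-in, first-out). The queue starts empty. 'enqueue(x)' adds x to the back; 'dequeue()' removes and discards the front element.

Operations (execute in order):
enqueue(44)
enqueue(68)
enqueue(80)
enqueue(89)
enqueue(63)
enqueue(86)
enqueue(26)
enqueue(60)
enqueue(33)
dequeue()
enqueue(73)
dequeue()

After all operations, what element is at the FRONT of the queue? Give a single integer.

Answer: 80

Derivation:
enqueue(44): queue = [44]
enqueue(68): queue = [44, 68]
enqueue(80): queue = [44, 68, 80]
enqueue(89): queue = [44, 68, 80, 89]
enqueue(63): queue = [44, 68, 80, 89, 63]
enqueue(86): queue = [44, 68, 80, 89, 63, 86]
enqueue(26): queue = [44, 68, 80, 89, 63, 86, 26]
enqueue(60): queue = [44, 68, 80, 89, 63, 86, 26, 60]
enqueue(33): queue = [44, 68, 80, 89, 63, 86, 26, 60, 33]
dequeue(): queue = [68, 80, 89, 63, 86, 26, 60, 33]
enqueue(73): queue = [68, 80, 89, 63, 86, 26, 60, 33, 73]
dequeue(): queue = [80, 89, 63, 86, 26, 60, 33, 73]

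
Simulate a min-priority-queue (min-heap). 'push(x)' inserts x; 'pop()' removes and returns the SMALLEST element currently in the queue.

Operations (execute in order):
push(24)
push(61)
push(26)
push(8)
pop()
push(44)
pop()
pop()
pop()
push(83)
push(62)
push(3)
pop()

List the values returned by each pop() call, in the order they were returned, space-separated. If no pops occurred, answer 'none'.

push(24): heap contents = [24]
push(61): heap contents = [24, 61]
push(26): heap contents = [24, 26, 61]
push(8): heap contents = [8, 24, 26, 61]
pop() → 8: heap contents = [24, 26, 61]
push(44): heap contents = [24, 26, 44, 61]
pop() → 24: heap contents = [26, 44, 61]
pop() → 26: heap contents = [44, 61]
pop() → 44: heap contents = [61]
push(83): heap contents = [61, 83]
push(62): heap contents = [61, 62, 83]
push(3): heap contents = [3, 61, 62, 83]
pop() → 3: heap contents = [61, 62, 83]

Answer: 8 24 26 44 3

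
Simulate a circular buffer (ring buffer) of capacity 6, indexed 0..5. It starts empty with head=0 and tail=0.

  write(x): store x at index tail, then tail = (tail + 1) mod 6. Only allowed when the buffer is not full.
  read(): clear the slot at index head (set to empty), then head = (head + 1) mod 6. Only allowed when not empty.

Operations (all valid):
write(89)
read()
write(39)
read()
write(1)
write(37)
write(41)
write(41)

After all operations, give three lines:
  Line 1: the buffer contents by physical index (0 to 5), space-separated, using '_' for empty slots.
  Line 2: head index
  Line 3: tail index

write(89): buf=[89 _ _ _ _ _], head=0, tail=1, size=1
read(): buf=[_ _ _ _ _ _], head=1, tail=1, size=0
write(39): buf=[_ 39 _ _ _ _], head=1, tail=2, size=1
read(): buf=[_ _ _ _ _ _], head=2, tail=2, size=0
write(1): buf=[_ _ 1 _ _ _], head=2, tail=3, size=1
write(37): buf=[_ _ 1 37 _ _], head=2, tail=4, size=2
write(41): buf=[_ _ 1 37 41 _], head=2, tail=5, size=3
write(41): buf=[_ _ 1 37 41 41], head=2, tail=0, size=4

Answer: _ _ 1 37 41 41
2
0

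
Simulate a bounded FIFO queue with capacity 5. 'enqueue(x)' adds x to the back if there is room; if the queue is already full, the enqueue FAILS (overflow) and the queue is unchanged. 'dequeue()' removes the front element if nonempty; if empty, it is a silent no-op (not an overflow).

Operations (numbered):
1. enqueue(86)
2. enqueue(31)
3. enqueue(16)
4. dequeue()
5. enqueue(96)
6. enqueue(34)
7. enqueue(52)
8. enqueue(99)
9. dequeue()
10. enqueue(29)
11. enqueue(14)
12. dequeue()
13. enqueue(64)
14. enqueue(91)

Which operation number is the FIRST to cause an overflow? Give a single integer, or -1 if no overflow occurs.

Answer: 8

Derivation:
1. enqueue(86): size=1
2. enqueue(31): size=2
3. enqueue(16): size=3
4. dequeue(): size=2
5. enqueue(96): size=3
6. enqueue(34): size=4
7. enqueue(52): size=5
8. enqueue(99): size=5=cap → OVERFLOW (fail)
9. dequeue(): size=4
10. enqueue(29): size=5
11. enqueue(14): size=5=cap → OVERFLOW (fail)
12. dequeue(): size=4
13. enqueue(64): size=5
14. enqueue(91): size=5=cap → OVERFLOW (fail)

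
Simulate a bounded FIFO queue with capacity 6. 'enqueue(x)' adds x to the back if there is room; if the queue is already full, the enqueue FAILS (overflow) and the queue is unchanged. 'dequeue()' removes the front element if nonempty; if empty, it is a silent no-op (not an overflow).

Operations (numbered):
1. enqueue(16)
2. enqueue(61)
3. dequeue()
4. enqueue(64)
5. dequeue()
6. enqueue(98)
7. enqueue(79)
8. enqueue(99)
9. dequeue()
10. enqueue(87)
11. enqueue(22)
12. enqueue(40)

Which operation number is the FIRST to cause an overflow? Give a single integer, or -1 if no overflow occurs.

Answer: -1

Derivation:
1. enqueue(16): size=1
2. enqueue(61): size=2
3. dequeue(): size=1
4. enqueue(64): size=2
5. dequeue(): size=1
6. enqueue(98): size=2
7. enqueue(79): size=3
8. enqueue(99): size=4
9. dequeue(): size=3
10. enqueue(87): size=4
11. enqueue(22): size=5
12. enqueue(40): size=6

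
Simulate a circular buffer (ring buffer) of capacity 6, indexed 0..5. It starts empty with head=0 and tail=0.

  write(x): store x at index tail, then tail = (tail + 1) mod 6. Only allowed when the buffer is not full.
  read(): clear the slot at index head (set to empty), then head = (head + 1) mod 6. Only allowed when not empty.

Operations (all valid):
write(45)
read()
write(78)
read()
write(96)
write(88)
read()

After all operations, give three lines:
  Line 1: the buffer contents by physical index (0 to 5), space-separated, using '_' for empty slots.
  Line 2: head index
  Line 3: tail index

Answer: _ _ _ 88 _ _
3
4

Derivation:
write(45): buf=[45 _ _ _ _ _], head=0, tail=1, size=1
read(): buf=[_ _ _ _ _ _], head=1, tail=1, size=0
write(78): buf=[_ 78 _ _ _ _], head=1, tail=2, size=1
read(): buf=[_ _ _ _ _ _], head=2, tail=2, size=0
write(96): buf=[_ _ 96 _ _ _], head=2, tail=3, size=1
write(88): buf=[_ _ 96 88 _ _], head=2, tail=4, size=2
read(): buf=[_ _ _ 88 _ _], head=3, tail=4, size=1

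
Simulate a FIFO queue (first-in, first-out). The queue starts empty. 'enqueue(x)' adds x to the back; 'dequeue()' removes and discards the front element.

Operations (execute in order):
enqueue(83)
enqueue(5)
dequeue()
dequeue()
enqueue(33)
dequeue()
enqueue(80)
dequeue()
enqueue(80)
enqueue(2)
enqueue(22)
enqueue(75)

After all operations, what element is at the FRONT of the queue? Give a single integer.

Answer: 80

Derivation:
enqueue(83): queue = [83]
enqueue(5): queue = [83, 5]
dequeue(): queue = [5]
dequeue(): queue = []
enqueue(33): queue = [33]
dequeue(): queue = []
enqueue(80): queue = [80]
dequeue(): queue = []
enqueue(80): queue = [80]
enqueue(2): queue = [80, 2]
enqueue(22): queue = [80, 2, 22]
enqueue(75): queue = [80, 2, 22, 75]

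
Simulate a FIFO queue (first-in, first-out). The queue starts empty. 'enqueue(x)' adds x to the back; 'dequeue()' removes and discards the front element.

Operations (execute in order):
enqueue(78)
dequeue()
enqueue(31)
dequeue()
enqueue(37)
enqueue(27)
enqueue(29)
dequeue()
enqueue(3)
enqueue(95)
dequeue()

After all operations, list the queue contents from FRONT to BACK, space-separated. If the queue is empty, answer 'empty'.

Answer: 29 3 95

Derivation:
enqueue(78): [78]
dequeue(): []
enqueue(31): [31]
dequeue(): []
enqueue(37): [37]
enqueue(27): [37, 27]
enqueue(29): [37, 27, 29]
dequeue(): [27, 29]
enqueue(3): [27, 29, 3]
enqueue(95): [27, 29, 3, 95]
dequeue(): [29, 3, 95]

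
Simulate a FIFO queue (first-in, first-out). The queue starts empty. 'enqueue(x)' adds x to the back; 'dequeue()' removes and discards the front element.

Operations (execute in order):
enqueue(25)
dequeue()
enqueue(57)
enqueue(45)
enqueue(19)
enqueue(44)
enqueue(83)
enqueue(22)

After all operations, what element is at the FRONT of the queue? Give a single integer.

Answer: 57

Derivation:
enqueue(25): queue = [25]
dequeue(): queue = []
enqueue(57): queue = [57]
enqueue(45): queue = [57, 45]
enqueue(19): queue = [57, 45, 19]
enqueue(44): queue = [57, 45, 19, 44]
enqueue(83): queue = [57, 45, 19, 44, 83]
enqueue(22): queue = [57, 45, 19, 44, 83, 22]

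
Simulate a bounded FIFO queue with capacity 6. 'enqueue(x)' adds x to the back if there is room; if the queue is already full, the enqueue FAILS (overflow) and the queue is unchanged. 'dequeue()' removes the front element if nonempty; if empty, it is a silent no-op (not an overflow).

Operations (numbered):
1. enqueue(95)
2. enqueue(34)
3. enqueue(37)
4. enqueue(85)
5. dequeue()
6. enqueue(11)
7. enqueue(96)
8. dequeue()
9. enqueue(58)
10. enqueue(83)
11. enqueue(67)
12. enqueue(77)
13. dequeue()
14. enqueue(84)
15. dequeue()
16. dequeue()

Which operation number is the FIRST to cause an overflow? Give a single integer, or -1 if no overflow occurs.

Answer: 11

Derivation:
1. enqueue(95): size=1
2. enqueue(34): size=2
3. enqueue(37): size=3
4. enqueue(85): size=4
5. dequeue(): size=3
6. enqueue(11): size=4
7. enqueue(96): size=5
8. dequeue(): size=4
9. enqueue(58): size=5
10. enqueue(83): size=6
11. enqueue(67): size=6=cap → OVERFLOW (fail)
12. enqueue(77): size=6=cap → OVERFLOW (fail)
13. dequeue(): size=5
14. enqueue(84): size=6
15. dequeue(): size=5
16. dequeue(): size=4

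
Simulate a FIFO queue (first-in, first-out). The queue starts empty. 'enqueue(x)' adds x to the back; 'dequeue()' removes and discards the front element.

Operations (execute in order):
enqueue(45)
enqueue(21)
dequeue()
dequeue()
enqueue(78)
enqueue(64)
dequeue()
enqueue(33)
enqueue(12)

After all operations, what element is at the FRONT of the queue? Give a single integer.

Answer: 64

Derivation:
enqueue(45): queue = [45]
enqueue(21): queue = [45, 21]
dequeue(): queue = [21]
dequeue(): queue = []
enqueue(78): queue = [78]
enqueue(64): queue = [78, 64]
dequeue(): queue = [64]
enqueue(33): queue = [64, 33]
enqueue(12): queue = [64, 33, 12]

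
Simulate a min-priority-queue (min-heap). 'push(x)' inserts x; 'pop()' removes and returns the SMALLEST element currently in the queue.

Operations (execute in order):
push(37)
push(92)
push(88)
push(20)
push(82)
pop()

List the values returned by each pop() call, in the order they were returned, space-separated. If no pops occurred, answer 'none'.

Answer: 20

Derivation:
push(37): heap contents = [37]
push(92): heap contents = [37, 92]
push(88): heap contents = [37, 88, 92]
push(20): heap contents = [20, 37, 88, 92]
push(82): heap contents = [20, 37, 82, 88, 92]
pop() → 20: heap contents = [37, 82, 88, 92]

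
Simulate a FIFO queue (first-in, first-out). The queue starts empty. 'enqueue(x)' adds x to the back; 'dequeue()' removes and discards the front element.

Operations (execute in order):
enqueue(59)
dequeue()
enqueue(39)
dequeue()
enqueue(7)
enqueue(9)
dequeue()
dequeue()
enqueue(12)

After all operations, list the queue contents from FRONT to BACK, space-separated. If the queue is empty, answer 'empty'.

Answer: 12

Derivation:
enqueue(59): [59]
dequeue(): []
enqueue(39): [39]
dequeue(): []
enqueue(7): [7]
enqueue(9): [7, 9]
dequeue(): [9]
dequeue(): []
enqueue(12): [12]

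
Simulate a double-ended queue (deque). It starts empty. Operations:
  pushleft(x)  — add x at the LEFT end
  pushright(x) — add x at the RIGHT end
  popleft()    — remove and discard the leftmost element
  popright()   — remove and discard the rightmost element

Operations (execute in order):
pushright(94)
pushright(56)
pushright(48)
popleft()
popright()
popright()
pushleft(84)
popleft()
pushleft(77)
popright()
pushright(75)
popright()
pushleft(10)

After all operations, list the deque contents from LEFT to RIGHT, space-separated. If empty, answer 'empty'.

Answer: 10

Derivation:
pushright(94): [94]
pushright(56): [94, 56]
pushright(48): [94, 56, 48]
popleft(): [56, 48]
popright(): [56]
popright(): []
pushleft(84): [84]
popleft(): []
pushleft(77): [77]
popright(): []
pushright(75): [75]
popright(): []
pushleft(10): [10]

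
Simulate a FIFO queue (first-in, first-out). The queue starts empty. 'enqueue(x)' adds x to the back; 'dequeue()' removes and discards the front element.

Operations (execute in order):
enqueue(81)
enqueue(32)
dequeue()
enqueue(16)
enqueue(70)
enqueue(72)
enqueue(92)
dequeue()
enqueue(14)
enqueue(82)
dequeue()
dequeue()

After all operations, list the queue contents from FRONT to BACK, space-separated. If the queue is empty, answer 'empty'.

enqueue(81): [81]
enqueue(32): [81, 32]
dequeue(): [32]
enqueue(16): [32, 16]
enqueue(70): [32, 16, 70]
enqueue(72): [32, 16, 70, 72]
enqueue(92): [32, 16, 70, 72, 92]
dequeue(): [16, 70, 72, 92]
enqueue(14): [16, 70, 72, 92, 14]
enqueue(82): [16, 70, 72, 92, 14, 82]
dequeue(): [70, 72, 92, 14, 82]
dequeue(): [72, 92, 14, 82]

Answer: 72 92 14 82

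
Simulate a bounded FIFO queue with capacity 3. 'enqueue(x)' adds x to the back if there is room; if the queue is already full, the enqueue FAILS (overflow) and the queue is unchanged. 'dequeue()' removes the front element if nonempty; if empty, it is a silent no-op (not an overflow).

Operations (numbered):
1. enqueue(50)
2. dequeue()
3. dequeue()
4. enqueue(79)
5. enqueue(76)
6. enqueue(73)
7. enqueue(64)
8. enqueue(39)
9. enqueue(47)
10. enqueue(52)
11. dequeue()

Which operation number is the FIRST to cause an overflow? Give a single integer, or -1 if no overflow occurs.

Answer: 7

Derivation:
1. enqueue(50): size=1
2. dequeue(): size=0
3. dequeue(): empty, no-op, size=0
4. enqueue(79): size=1
5. enqueue(76): size=2
6. enqueue(73): size=3
7. enqueue(64): size=3=cap → OVERFLOW (fail)
8. enqueue(39): size=3=cap → OVERFLOW (fail)
9. enqueue(47): size=3=cap → OVERFLOW (fail)
10. enqueue(52): size=3=cap → OVERFLOW (fail)
11. dequeue(): size=2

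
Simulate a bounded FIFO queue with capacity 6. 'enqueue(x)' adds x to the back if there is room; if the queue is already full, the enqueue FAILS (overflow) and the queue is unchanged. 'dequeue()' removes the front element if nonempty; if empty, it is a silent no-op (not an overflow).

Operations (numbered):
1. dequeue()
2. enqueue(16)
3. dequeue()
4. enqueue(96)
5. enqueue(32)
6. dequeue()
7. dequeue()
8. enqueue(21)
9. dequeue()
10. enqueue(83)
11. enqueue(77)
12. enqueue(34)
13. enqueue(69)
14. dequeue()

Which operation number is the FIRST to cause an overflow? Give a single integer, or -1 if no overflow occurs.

1. dequeue(): empty, no-op, size=0
2. enqueue(16): size=1
3. dequeue(): size=0
4. enqueue(96): size=1
5. enqueue(32): size=2
6. dequeue(): size=1
7. dequeue(): size=0
8. enqueue(21): size=1
9. dequeue(): size=0
10. enqueue(83): size=1
11. enqueue(77): size=2
12. enqueue(34): size=3
13. enqueue(69): size=4
14. dequeue(): size=3

Answer: -1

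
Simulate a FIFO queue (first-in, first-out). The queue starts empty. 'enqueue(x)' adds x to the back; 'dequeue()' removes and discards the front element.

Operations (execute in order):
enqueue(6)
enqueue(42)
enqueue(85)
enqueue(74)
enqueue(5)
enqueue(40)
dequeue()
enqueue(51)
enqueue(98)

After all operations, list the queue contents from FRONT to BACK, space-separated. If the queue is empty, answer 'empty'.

Answer: 42 85 74 5 40 51 98

Derivation:
enqueue(6): [6]
enqueue(42): [6, 42]
enqueue(85): [6, 42, 85]
enqueue(74): [6, 42, 85, 74]
enqueue(5): [6, 42, 85, 74, 5]
enqueue(40): [6, 42, 85, 74, 5, 40]
dequeue(): [42, 85, 74, 5, 40]
enqueue(51): [42, 85, 74, 5, 40, 51]
enqueue(98): [42, 85, 74, 5, 40, 51, 98]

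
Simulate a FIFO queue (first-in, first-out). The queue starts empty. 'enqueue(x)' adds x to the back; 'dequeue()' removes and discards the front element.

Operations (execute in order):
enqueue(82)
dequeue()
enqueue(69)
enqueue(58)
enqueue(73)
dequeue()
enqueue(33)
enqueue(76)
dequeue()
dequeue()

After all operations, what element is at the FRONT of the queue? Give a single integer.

Answer: 33

Derivation:
enqueue(82): queue = [82]
dequeue(): queue = []
enqueue(69): queue = [69]
enqueue(58): queue = [69, 58]
enqueue(73): queue = [69, 58, 73]
dequeue(): queue = [58, 73]
enqueue(33): queue = [58, 73, 33]
enqueue(76): queue = [58, 73, 33, 76]
dequeue(): queue = [73, 33, 76]
dequeue(): queue = [33, 76]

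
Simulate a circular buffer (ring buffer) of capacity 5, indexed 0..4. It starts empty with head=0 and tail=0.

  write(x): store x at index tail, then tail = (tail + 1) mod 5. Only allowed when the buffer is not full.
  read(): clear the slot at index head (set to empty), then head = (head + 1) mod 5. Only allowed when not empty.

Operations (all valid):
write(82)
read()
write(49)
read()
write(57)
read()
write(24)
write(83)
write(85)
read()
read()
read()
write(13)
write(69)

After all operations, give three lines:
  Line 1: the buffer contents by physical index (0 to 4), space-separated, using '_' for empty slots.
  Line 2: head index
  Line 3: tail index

Answer: _ 13 69 _ _
1
3

Derivation:
write(82): buf=[82 _ _ _ _], head=0, tail=1, size=1
read(): buf=[_ _ _ _ _], head=1, tail=1, size=0
write(49): buf=[_ 49 _ _ _], head=1, tail=2, size=1
read(): buf=[_ _ _ _ _], head=2, tail=2, size=0
write(57): buf=[_ _ 57 _ _], head=2, tail=3, size=1
read(): buf=[_ _ _ _ _], head=3, tail=3, size=0
write(24): buf=[_ _ _ 24 _], head=3, tail=4, size=1
write(83): buf=[_ _ _ 24 83], head=3, tail=0, size=2
write(85): buf=[85 _ _ 24 83], head=3, tail=1, size=3
read(): buf=[85 _ _ _ 83], head=4, tail=1, size=2
read(): buf=[85 _ _ _ _], head=0, tail=1, size=1
read(): buf=[_ _ _ _ _], head=1, tail=1, size=0
write(13): buf=[_ 13 _ _ _], head=1, tail=2, size=1
write(69): buf=[_ 13 69 _ _], head=1, tail=3, size=2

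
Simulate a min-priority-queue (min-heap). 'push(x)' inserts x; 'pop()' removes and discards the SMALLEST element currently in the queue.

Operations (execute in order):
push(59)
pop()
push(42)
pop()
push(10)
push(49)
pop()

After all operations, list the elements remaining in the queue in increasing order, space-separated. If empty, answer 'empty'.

push(59): heap contents = [59]
pop() → 59: heap contents = []
push(42): heap contents = [42]
pop() → 42: heap contents = []
push(10): heap contents = [10]
push(49): heap contents = [10, 49]
pop() → 10: heap contents = [49]

Answer: 49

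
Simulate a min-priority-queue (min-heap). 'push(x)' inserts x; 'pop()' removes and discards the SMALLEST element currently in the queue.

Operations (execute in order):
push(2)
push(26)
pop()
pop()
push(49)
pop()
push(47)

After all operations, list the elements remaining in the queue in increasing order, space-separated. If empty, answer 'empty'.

push(2): heap contents = [2]
push(26): heap contents = [2, 26]
pop() → 2: heap contents = [26]
pop() → 26: heap contents = []
push(49): heap contents = [49]
pop() → 49: heap contents = []
push(47): heap contents = [47]

Answer: 47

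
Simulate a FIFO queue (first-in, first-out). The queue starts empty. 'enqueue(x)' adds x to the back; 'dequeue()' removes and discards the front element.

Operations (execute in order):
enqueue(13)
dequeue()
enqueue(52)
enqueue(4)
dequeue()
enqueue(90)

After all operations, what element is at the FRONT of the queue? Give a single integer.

enqueue(13): queue = [13]
dequeue(): queue = []
enqueue(52): queue = [52]
enqueue(4): queue = [52, 4]
dequeue(): queue = [4]
enqueue(90): queue = [4, 90]

Answer: 4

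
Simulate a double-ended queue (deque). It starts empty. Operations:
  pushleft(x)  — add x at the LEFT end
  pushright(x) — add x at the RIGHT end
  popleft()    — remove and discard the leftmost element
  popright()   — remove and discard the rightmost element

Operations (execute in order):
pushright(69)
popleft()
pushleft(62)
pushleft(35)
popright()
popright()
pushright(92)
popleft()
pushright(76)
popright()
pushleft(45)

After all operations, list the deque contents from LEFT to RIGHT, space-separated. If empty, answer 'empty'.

Answer: 45

Derivation:
pushright(69): [69]
popleft(): []
pushleft(62): [62]
pushleft(35): [35, 62]
popright(): [35]
popright(): []
pushright(92): [92]
popleft(): []
pushright(76): [76]
popright(): []
pushleft(45): [45]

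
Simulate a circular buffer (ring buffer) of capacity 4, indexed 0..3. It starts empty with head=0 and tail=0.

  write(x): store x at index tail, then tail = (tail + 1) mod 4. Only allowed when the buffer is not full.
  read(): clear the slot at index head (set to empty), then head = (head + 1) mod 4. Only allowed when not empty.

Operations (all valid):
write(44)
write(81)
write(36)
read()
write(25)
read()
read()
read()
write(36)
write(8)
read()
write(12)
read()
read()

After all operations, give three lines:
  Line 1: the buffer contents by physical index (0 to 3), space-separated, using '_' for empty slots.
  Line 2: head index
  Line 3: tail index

Answer: _ _ _ _
3
3

Derivation:
write(44): buf=[44 _ _ _], head=0, tail=1, size=1
write(81): buf=[44 81 _ _], head=0, tail=2, size=2
write(36): buf=[44 81 36 _], head=0, tail=3, size=3
read(): buf=[_ 81 36 _], head=1, tail=3, size=2
write(25): buf=[_ 81 36 25], head=1, tail=0, size=3
read(): buf=[_ _ 36 25], head=2, tail=0, size=2
read(): buf=[_ _ _ 25], head=3, tail=0, size=1
read(): buf=[_ _ _ _], head=0, tail=0, size=0
write(36): buf=[36 _ _ _], head=0, tail=1, size=1
write(8): buf=[36 8 _ _], head=0, tail=2, size=2
read(): buf=[_ 8 _ _], head=1, tail=2, size=1
write(12): buf=[_ 8 12 _], head=1, tail=3, size=2
read(): buf=[_ _ 12 _], head=2, tail=3, size=1
read(): buf=[_ _ _ _], head=3, tail=3, size=0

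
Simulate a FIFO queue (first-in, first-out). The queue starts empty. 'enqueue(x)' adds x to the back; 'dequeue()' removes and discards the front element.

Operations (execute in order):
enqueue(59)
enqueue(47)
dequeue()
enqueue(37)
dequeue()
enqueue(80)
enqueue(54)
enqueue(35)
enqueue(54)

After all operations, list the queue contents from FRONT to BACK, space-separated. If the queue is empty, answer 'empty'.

enqueue(59): [59]
enqueue(47): [59, 47]
dequeue(): [47]
enqueue(37): [47, 37]
dequeue(): [37]
enqueue(80): [37, 80]
enqueue(54): [37, 80, 54]
enqueue(35): [37, 80, 54, 35]
enqueue(54): [37, 80, 54, 35, 54]

Answer: 37 80 54 35 54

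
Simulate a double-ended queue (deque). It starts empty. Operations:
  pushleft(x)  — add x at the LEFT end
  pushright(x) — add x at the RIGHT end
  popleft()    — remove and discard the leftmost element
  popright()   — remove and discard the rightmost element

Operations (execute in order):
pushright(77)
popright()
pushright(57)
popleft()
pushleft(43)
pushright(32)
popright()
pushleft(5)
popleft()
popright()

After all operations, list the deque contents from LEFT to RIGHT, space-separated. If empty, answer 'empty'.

pushright(77): [77]
popright(): []
pushright(57): [57]
popleft(): []
pushleft(43): [43]
pushright(32): [43, 32]
popright(): [43]
pushleft(5): [5, 43]
popleft(): [43]
popright(): []

Answer: empty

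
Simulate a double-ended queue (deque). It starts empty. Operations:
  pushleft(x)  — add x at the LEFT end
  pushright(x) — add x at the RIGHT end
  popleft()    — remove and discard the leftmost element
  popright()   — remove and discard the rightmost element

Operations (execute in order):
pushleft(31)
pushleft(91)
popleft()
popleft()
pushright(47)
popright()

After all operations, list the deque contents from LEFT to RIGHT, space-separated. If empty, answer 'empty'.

Answer: empty

Derivation:
pushleft(31): [31]
pushleft(91): [91, 31]
popleft(): [31]
popleft(): []
pushright(47): [47]
popright(): []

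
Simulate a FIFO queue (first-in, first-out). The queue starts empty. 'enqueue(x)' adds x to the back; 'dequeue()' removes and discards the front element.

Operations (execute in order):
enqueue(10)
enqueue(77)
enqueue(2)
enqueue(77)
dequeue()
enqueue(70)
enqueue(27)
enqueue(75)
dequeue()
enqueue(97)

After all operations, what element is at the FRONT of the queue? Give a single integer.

enqueue(10): queue = [10]
enqueue(77): queue = [10, 77]
enqueue(2): queue = [10, 77, 2]
enqueue(77): queue = [10, 77, 2, 77]
dequeue(): queue = [77, 2, 77]
enqueue(70): queue = [77, 2, 77, 70]
enqueue(27): queue = [77, 2, 77, 70, 27]
enqueue(75): queue = [77, 2, 77, 70, 27, 75]
dequeue(): queue = [2, 77, 70, 27, 75]
enqueue(97): queue = [2, 77, 70, 27, 75, 97]

Answer: 2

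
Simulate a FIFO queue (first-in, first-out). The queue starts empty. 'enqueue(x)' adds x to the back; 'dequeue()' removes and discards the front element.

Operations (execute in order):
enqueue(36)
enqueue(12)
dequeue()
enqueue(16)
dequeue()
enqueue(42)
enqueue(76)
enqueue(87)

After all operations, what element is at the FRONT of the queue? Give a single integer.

enqueue(36): queue = [36]
enqueue(12): queue = [36, 12]
dequeue(): queue = [12]
enqueue(16): queue = [12, 16]
dequeue(): queue = [16]
enqueue(42): queue = [16, 42]
enqueue(76): queue = [16, 42, 76]
enqueue(87): queue = [16, 42, 76, 87]

Answer: 16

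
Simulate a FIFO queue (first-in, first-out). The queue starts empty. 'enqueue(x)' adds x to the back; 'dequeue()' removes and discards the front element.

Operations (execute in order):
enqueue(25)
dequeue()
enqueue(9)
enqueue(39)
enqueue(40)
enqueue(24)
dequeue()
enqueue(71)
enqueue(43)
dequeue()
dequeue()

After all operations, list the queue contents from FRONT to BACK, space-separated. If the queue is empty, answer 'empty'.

enqueue(25): [25]
dequeue(): []
enqueue(9): [9]
enqueue(39): [9, 39]
enqueue(40): [9, 39, 40]
enqueue(24): [9, 39, 40, 24]
dequeue(): [39, 40, 24]
enqueue(71): [39, 40, 24, 71]
enqueue(43): [39, 40, 24, 71, 43]
dequeue(): [40, 24, 71, 43]
dequeue(): [24, 71, 43]

Answer: 24 71 43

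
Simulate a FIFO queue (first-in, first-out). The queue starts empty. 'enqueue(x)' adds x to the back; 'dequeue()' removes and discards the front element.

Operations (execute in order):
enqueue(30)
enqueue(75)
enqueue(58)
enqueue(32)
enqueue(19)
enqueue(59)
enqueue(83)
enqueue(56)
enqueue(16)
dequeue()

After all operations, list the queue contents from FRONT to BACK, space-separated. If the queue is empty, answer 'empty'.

enqueue(30): [30]
enqueue(75): [30, 75]
enqueue(58): [30, 75, 58]
enqueue(32): [30, 75, 58, 32]
enqueue(19): [30, 75, 58, 32, 19]
enqueue(59): [30, 75, 58, 32, 19, 59]
enqueue(83): [30, 75, 58, 32, 19, 59, 83]
enqueue(56): [30, 75, 58, 32, 19, 59, 83, 56]
enqueue(16): [30, 75, 58, 32, 19, 59, 83, 56, 16]
dequeue(): [75, 58, 32, 19, 59, 83, 56, 16]

Answer: 75 58 32 19 59 83 56 16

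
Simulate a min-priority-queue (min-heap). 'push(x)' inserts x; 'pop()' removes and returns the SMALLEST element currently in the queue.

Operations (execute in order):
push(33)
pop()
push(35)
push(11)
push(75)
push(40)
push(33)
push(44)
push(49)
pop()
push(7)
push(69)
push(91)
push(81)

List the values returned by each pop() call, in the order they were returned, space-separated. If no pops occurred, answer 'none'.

Answer: 33 11

Derivation:
push(33): heap contents = [33]
pop() → 33: heap contents = []
push(35): heap contents = [35]
push(11): heap contents = [11, 35]
push(75): heap contents = [11, 35, 75]
push(40): heap contents = [11, 35, 40, 75]
push(33): heap contents = [11, 33, 35, 40, 75]
push(44): heap contents = [11, 33, 35, 40, 44, 75]
push(49): heap contents = [11, 33, 35, 40, 44, 49, 75]
pop() → 11: heap contents = [33, 35, 40, 44, 49, 75]
push(7): heap contents = [7, 33, 35, 40, 44, 49, 75]
push(69): heap contents = [7, 33, 35, 40, 44, 49, 69, 75]
push(91): heap contents = [7, 33, 35, 40, 44, 49, 69, 75, 91]
push(81): heap contents = [7, 33, 35, 40, 44, 49, 69, 75, 81, 91]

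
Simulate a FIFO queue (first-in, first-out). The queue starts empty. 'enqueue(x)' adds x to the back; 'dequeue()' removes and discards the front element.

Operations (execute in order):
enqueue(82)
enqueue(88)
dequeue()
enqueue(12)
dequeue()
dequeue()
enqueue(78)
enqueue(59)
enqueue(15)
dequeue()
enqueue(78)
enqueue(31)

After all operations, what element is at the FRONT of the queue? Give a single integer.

Answer: 59

Derivation:
enqueue(82): queue = [82]
enqueue(88): queue = [82, 88]
dequeue(): queue = [88]
enqueue(12): queue = [88, 12]
dequeue(): queue = [12]
dequeue(): queue = []
enqueue(78): queue = [78]
enqueue(59): queue = [78, 59]
enqueue(15): queue = [78, 59, 15]
dequeue(): queue = [59, 15]
enqueue(78): queue = [59, 15, 78]
enqueue(31): queue = [59, 15, 78, 31]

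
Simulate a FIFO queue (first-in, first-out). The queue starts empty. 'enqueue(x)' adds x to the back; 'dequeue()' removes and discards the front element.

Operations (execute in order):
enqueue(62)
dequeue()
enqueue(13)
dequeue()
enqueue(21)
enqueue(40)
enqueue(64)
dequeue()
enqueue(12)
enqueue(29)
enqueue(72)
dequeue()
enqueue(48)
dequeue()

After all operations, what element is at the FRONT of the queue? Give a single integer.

Answer: 12

Derivation:
enqueue(62): queue = [62]
dequeue(): queue = []
enqueue(13): queue = [13]
dequeue(): queue = []
enqueue(21): queue = [21]
enqueue(40): queue = [21, 40]
enqueue(64): queue = [21, 40, 64]
dequeue(): queue = [40, 64]
enqueue(12): queue = [40, 64, 12]
enqueue(29): queue = [40, 64, 12, 29]
enqueue(72): queue = [40, 64, 12, 29, 72]
dequeue(): queue = [64, 12, 29, 72]
enqueue(48): queue = [64, 12, 29, 72, 48]
dequeue(): queue = [12, 29, 72, 48]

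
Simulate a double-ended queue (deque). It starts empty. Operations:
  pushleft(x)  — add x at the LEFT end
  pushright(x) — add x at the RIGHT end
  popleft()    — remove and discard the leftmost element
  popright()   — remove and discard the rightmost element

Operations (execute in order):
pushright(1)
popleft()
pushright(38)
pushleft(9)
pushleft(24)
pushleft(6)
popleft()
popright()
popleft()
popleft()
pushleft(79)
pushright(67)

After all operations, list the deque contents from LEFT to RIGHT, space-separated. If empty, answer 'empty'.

pushright(1): [1]
popleft(): []
pushright(38): [38]
pushleft(9): [9, 38]
pushleft(24): [24, 9, 38]
pushleft(6): [6, 24, 9, 38]
popleft(): [24, 9, 38]
popright(): [24, 9]
popleft(): [9]
popleft(): []
pushleft(79): [79]
pushright(67): [79, 67]

Answer: 79 67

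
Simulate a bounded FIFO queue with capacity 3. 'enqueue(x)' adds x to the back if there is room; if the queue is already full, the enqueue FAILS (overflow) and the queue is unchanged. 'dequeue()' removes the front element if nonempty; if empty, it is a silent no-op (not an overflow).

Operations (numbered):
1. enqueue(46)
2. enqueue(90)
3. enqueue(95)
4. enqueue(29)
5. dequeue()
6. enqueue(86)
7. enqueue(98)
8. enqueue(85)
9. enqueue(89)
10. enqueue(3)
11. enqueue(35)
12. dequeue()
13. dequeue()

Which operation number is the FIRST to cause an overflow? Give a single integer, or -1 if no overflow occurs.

Answer: 4

Derivation:
1. enqueue(46): size=1
2. enqueue(90): size=2
3. enqueue(95): size=3
4. enqueue(29): size=3=cap → OVERFLOW (fail)
5. dequeue(): size=2
6. enqueue(86): size=3
7. enqueue(98): size=3=cap → OVERFLOW (fail)
8. enqueue(85): size=3=cap → OVERFLOW (fail)
9. enqueue(89): size=3=cap → OVERFLOW (fail)
10. enqueue(3): size=3=cap → OVERFLOW (fail)
11. enqueue(35): size=3=cap → OVERFLOW (fail)
12. dequeue(): size=2
13. dequeue(): size=1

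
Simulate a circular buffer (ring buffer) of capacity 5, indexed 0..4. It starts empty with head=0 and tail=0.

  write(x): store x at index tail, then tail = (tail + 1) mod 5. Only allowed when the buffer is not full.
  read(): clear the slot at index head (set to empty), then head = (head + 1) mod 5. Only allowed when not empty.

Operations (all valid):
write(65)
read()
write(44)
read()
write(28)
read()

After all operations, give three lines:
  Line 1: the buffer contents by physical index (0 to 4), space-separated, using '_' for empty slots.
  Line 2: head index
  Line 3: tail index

write(65): buf=[65 _ _ _ _], head=0, tail=1, size=1
read(): buf=[_ _ _ _ _], head=1, tail=1, size=0
write(44): buf=[_ 44 _ _ _], head=1, tail=2, size=1
read(): buf=[_ _ _ _ _], head=2, tail=2, size=0
write(28): buf=[_ _ 28 _ _], head=2, tail=3, size=1
read(): buf=[_ _ _ _ _], head=3, tail=3, size=0

Answer: _ _ _ _ _
3
3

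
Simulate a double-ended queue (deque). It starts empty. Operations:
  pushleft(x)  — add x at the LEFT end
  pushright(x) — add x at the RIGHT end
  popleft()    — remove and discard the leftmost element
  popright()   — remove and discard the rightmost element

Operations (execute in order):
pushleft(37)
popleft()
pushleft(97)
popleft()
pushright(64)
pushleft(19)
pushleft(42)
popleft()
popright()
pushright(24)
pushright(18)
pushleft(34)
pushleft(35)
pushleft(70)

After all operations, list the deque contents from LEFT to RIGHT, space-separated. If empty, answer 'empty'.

Answer: 70 35 34 19 24 18

Derivation:
pushleft(37): [37]
popleft(): []
pushleft(97): [97]
popleft(): []
pushright(64): [64]
pushleft(19): [19, 64]
pushleft(42): [42, 19, 64]
popleft(): [19, 64]
popright(): [19]
pushright(24): [19, 24]
pushright(18): [19, 24, 18]
pushleft(34): [34, 19, 24, 18]
pushleft(35): [35, 34, 19, 24, 18]
pushleft(70): [70, 35, 34, 19, 24, 18]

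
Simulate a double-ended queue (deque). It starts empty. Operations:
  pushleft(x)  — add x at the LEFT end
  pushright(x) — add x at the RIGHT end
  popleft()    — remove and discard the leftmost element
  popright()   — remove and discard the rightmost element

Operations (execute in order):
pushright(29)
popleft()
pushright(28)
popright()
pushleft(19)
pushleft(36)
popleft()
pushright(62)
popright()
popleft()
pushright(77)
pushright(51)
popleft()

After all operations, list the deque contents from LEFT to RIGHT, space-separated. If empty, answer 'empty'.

pushright(29): [29]
popleft(): []
pushright(28): [28]
popright(): []
pushleft(19): [19]
pushleft(36): [36, 19]
popleft(): [19]
pushright(62): [19, 62]
popright(): [19]
popleft(): []
pushright(77): [77]
pushright(51): [77, 51]
popleft(): [51]

Answer: 51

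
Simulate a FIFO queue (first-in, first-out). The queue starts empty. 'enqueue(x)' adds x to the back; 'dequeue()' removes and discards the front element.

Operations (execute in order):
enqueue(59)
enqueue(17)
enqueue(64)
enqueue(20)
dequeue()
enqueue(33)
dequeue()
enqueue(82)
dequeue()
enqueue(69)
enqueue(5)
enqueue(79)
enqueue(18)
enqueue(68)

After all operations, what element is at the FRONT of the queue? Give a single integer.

enqueue(59): queue = [59]
enqueue(17): queue = [59, 17]
enqueue(64): queue = [59, 17, 64]
enqueue(20): queue = [59, 17, 64, 20]
dequeue(): queue = [17, 64, 20]
enqueue(33): queue = [17, 64, 20, 33]
dequeue(): queue = [64, 20, 33]
enqueue(82): queue = [64, 20, 33, 82]
dequeue(): queue = [20, 33, 82]
enqueue(69): queue = [20, 33, 82, 69]
enqueue(5): queue = [20, 33, 82, 69, 5]
enqueue(79): queue = [20, 33, 82, 69, 5, 79]
enqueue(18): queue = [20, 33, 82, 69, 5, 79, 18]
enqueue(68): queue = [20, 33, 82, 69, 5, 79, 18, 68]

Answer: 20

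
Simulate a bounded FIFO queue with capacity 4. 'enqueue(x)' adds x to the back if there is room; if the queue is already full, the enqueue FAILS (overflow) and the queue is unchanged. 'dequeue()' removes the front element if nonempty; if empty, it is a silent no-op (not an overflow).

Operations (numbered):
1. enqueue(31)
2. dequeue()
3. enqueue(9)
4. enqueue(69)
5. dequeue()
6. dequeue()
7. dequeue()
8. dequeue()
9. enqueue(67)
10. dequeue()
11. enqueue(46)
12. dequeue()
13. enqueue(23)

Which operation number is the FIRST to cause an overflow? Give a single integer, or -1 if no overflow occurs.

Answer: -1

Derivation:
1. enqueue(31): size=1
2. dequeue(): size=0
3. enqueue(9): size=1
4. enqueue(69): size=2
5. dequeue(): size=1
6. dequeue(): size=0
7. dequeue(): empty, no-op, size=0
8. dequeue(): empty, no-op, size=0
9. enqueue(67): size=1
10. dequeue(): size=0
11. enqueue(46): size=1
12. dequeue(): size=0
13. enqueue(23): size=1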